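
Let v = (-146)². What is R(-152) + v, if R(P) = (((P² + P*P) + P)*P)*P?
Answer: 1064099140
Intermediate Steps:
v = 21316
R(P) = P²*(P + 2*P²) (R(P) = (((P² + P²) + P)*P)*P = ((2*P² + P)*P)*P = ((P + 2*P²)*P)*P = (P*(P + 2*P²))*P = P²*(P + 2*P²))
R(-152) + v = (-152)³*(1 + 2*(-152)) + 21316 = -3511808*(1 - 304) + 21316 = -3511808*(-303) + 21316 = 1064077824 + 21316 = 1064099140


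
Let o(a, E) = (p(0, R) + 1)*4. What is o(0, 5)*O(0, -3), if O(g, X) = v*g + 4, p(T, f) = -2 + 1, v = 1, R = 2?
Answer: 0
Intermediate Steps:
p(T, f) = -1
o(a, E) = 0 (o(a, E) = (-1 + 1)*4 = 0*4 = 0)
O(g, X) = 4 + g (O(g, X) = 1*g + 4 = g + 4 = 4 + g)
o(0, 5)*O(0, -3) = 0*(4 + 0) = 0*4 = 0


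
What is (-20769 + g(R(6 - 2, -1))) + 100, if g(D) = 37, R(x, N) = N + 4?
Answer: -20632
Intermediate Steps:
R(x, N) = 4 + N
(-20769 + g(R(6 - 2, -1))) + 100 = (-20769 + 37) + 100 = -20732 + 100 = -20632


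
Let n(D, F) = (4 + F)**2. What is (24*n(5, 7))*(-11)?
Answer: -31944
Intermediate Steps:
(24*n(5, 7))*(-11) = (24*(4 + 7)**2)*(-11) = (24*11**2)*(-11) = (24*121)*(-11) = 2904*(-11) = -31944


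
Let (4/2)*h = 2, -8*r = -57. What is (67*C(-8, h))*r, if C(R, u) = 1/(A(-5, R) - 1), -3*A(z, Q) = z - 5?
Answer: 11457/56 ≈ 204.59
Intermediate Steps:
r = 57/8 (r = -⅛*(-57) = 57/8 ≈ 7.1250)
h = 1 (h = (½)*2 = 1)
A(z, Q) = 5/3 - z/3 (A(z, Q) = -(z - 5)/3 = -(-5 + z)/3 = 5/3 - z/3)
C(R, u) = 3/7 (C(R, u) = 1/((5/3 - ⅓*(-5)) - 1) = 1/((5/3 + 5/3) - 1) = 1/(10/3 - 1) = 1/(7/3) = 3/7)
(67*C(-8, h))*r = (67*(3/7))*(57/8) = (201/7)*(57/8) = 11457/56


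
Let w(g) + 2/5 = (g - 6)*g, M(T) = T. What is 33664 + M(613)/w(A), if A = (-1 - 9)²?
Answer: 1582143737/46998 ≈ 33664.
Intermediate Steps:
A = 100 (A = (-10)² = 100)
w(g) = -⅖ + g*(-6 + g) (w(g) = -⅖ + (g - 6)*g = -⅖ + (-6 + g)*g = -⅖ + g*(-6 + g))
33664 + M(613)/w(A) = 33664 + 613/(-⅖ + 100² - 6*100) = 33664 + 613/(-⅖ + 10000 - 600) = 33664 + 613/(46998/5) = 33664 + 613*(5/46998) = 33664 + 3065/46998 = 1582143737/46998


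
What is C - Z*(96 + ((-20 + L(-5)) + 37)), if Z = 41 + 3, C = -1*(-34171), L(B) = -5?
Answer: 29419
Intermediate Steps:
C = 34171
Z = 44
C - Z*(96 + ((-20 + L(-5)) + 37)) = 34171 - 44*(96 + ((-20 - 5) + 37)) = 34171 - 44*(96 + (-25 + 37)) = 34171 - 44*(96 + 12) = 34171 - 44*108 = 34171 - 1*4752 = 34171 - 4752 = 29419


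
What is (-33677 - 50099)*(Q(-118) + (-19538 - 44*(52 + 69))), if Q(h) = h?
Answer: 2092724480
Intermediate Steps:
(-33677 - 50099)*(Q(-118) + (-19538 - 44*(52 + 69))) = (-33677 - 50099)*(-118 + (-19538 - 44*(52 + 69))) = -83776*(-118 + (-19538 - 44*121)) = -83776*(-118 + (-19538 - 5324)) = -83776*(-118 - 24862) = -83776*(-24980) = 2092724480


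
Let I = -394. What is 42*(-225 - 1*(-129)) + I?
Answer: -4426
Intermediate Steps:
42*(-225 - 1*(-129)) + I = 42*(-225 - 1*(-129)) - 394 = 42*(-225 + 129) - 394 = 42*(-96) - 394 = -4032 - 394 = -4426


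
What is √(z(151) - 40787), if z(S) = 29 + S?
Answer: I*√40607 ≈ 201.51*I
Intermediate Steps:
√(z(151) - 40787) = √((29 + 151) - 40787) = √(180 - 40787) = √(-40607) = I*√40607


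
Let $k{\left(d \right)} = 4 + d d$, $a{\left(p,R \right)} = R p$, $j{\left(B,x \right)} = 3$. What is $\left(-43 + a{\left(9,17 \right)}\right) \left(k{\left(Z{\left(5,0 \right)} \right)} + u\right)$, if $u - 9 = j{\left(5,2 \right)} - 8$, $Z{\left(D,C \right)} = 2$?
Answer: $1320$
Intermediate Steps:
$u = 4$ ($u = 9 + \left(3 - 8\right) = 9 - 5 = 4$)
$k{\left(d \right)} = 4 + d^{2}$
$\left(-43 + a{\left(9,17 \right)}\right) \left(k{\left(Z{\left(5,0 \right)} \right)} + u\right) = \left(-43 + 17 \cdot 9\right) \left(\left(4 + 2^{2}\right) + 4\right) = \left(-43 + 153\right) \left(\left(4 + 4\right) + 4\right) = 110 \left(8 + 4\right) = 110 \cdot 12 = 1320$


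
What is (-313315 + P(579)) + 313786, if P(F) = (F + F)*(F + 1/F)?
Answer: 670955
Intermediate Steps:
P(F) = 2*F*(F + 1/F) (P(F) = (2*F)*(F + 1/F) = 2*F*(F + 1/F))
(-313315 + P(579)) + 313786 = (-313315 + (2 + 2*579**2)) + 313786 = (-313315 + (2 + 2*335241)) + 313786 = (-313315 + (2 + 670482)) + 313786 = (-313315 + 670484) + 313786 = 357169 + 313786 = 670955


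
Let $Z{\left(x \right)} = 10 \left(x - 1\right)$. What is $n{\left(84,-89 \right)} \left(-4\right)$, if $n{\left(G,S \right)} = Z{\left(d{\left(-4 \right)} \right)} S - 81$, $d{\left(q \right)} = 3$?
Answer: $7444$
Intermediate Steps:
$Z{\left(x \right)} = -10 + 10 x$ ($Z{\left(x \right)} = 10 \left(-1 + x\right) = -10 + 10 x$)
$n{\left(G,S \right)} = -81 + 20 S$ ($n{\left(G,S \right)} = \left(-10 + 10 \cdot 3\right) S - 81 = \left(-10 + 30\right) S - 81 = 20 S - 81 = -81 + 20 S$)
$n{\left(84,-89 \right)} \left(-4\right) = \left(-81 + 20 \left(-89\right)\right) \left(-4\right) = \left(-81 - 1780\right) \left(-4\right) = \left(-1861\right) \left(-4\right) = 7444$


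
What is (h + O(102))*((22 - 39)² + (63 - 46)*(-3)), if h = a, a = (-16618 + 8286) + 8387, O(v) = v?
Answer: 37366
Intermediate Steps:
a = 55 (a = -8332 + 8387 = 55)
h = 55
(h + O(102))*((22 - 39)² + (63 - 46)*(-3)) = (55 + 102)*((22 - 39)² + (63 - 46)*(-3)) = 157*((-17)² + 17*(-3)) = 157*(289 - 51) = 157*238 = 37366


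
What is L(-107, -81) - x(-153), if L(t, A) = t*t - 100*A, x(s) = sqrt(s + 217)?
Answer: 19541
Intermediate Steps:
x(s) = sqrt(217 + s)
L(t, A) = t**2 - 100*A
L(-107, -81) - x(-153) = ((-107)**2 - 100*(-81)) - sqrt(217 - 153) = (11449 + 8100) - sqrt(64) = 19549 - 1*8 = 19549 - 8 = 19541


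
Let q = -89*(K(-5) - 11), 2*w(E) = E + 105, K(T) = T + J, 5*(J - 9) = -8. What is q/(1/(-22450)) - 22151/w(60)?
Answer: -2835277252/165 ≈ -1.7183e+7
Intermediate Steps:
J = 37/5 (J = 9 + (1/5)*(-8) = 9 - 8/5 = 37/5 ≈ 7.4000)
K(T) = 37/5 + T (K(T) = T + 37/5 = 37/5 + T)
w(E) = 105/2 + E/2 (w(E) = (E + 105)/2 = (105 + E)/2 = 105/2 + E/2)
q = 3827/5 (q = -89*((37/5 - 5) - 11) = -89*(12/5 - 11) = -89*(-43)/5 = -1*(-3827/5) = 3827/5 ≈ 765.40)
q/(1/(-22450)) - 22151/w(60) = 3827/(5*(1/(-22450))) - 22151/(105/2 + (1/2)*60) = 3827/(5*(-1/22450)) - 22151/(105/2 + 30) = (3827/5)*(-22450) - 22151/165/2 = -17183230 - 22151*2/165 = -17183230 - 44302/165 = -2835277252/165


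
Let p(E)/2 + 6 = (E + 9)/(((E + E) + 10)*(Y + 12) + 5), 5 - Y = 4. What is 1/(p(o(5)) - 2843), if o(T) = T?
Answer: -265/756547 ≈ -0.00035028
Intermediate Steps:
Y = 1 (Y = 5 - 1*4 = 5 - 4 = 1)
p(E) = -12 + 2*(9 + E)/(135 + 26*E) (p(E) = -12 + 2*((E + 9)/(((E + E) + 10)*(1 + 12) + 5)) = -12 + 2*((9 + E)/((2*E + 10)*13 + 5)) = -12 + 2*((9 + E)/((10 + 2*E)*13 + 5)) = -12 + 2*((9 + E)/((130 + 26*E) + 5)) = -12 + 2*((9 + E)/(135 + 26*E)) = -12 + 2*(9 + E)/(135 + 26*E))
1/(p(o(5)) - 2843) = 1/(2*(-801 - 155*5)/(135 + 26*5) - 2843) = 1/(2*(-801 - 775)/(135 + 130) - 2843) = 1/(2*(-1576)/265 - 2843) = 1/(2*(1/265)*(-1576) - 2843) = 1/(-3152/265 - 2843) = 1/(-756547/265) = -265/756547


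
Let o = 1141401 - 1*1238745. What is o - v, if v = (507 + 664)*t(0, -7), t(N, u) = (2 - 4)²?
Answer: -102028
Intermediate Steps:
o = -97344 (o = 1141401 - 1238745 = -97344)
t(N, u) = 4 (t(N, u) = (-2)² = 4)
v = 4684 (v = (507 + 664)*4 = 1171*4 = 4684)
o - v = -97344 - 1*4684 = -97344 - 4684 = -102028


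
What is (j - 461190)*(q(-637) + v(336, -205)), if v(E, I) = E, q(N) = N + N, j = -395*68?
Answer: 457790900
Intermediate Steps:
j = -26860
q(N) = 2*N
(j - 461190)*(q(-637) + v(336, -205)) = (-26860 - 461190)*(2*(-637) + 336) = -488050*(-1274 + 336) = -488050*(-938) = 457790900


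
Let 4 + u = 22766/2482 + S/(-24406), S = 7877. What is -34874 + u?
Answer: -1056111454647/30287846 ≈ -34869.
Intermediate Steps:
u = 146886757/30287846 (u = -4 + (22766/2482 + 7877/(-24406)) = -4 + (22766*(1/2482) + 7877*(-1/24406)) = -4 + (11383/1241 - 7877/24406) = -4 + 268038141/30287846 = 146886757/30287846 ≈ 4.8497)
-34874 + u = -34874 + 146886757/30287846 = -1056111454647/30287846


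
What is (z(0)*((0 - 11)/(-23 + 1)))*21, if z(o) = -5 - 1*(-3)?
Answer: -21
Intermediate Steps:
z(o) = -2 (z(o) = -5 + 3 = -2)
(z(0)*((0 - 11)/(-23 + 1)))*21 = -2*(0 - 11)/(-23 + 1)*21 = -(-22)/(-22)*21 = -(-22)*(-1)/22*21 = -2*½*21 = -1*21 = -21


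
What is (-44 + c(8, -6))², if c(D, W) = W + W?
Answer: 3136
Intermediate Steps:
c(D, W) = 2*W
(-44 + c(8, -6))² = (-44 + 2*(-6))² = (-44 - 12)² = (-56)² = 3136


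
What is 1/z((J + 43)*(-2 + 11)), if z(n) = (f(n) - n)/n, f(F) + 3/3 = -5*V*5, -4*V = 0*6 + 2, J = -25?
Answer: -324/301 ≈ -1.0764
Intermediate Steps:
V = -½ (V = -(0*6 + 2)/4 = -(0 + 2)/4 = -¼*2 = -½ ≈ -0.50000)
f(F) = 23/2 (f(F) = -1 - 5*(-½)*5 = -1 + (5/2)*5 = -1 + 25/2 = 23/2)
z(n) = (23/2 - n)/n
1/z((J + 43)*(-2 + 11)) = 1/((23/2 - (-25 + 43)*(-2 + 11))/(((-25 + 43)*(-2 + 11)))) = 1/((23/2 - 18*9)/((18*9))) = 1/((23/2 - 1*162)/162) = 1/((23/2 - 162)/162) = 1/((1/162)*(-301/2)) = 1/(-301/324) = -324/301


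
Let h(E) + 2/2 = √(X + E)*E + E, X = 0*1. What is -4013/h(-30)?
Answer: 124403/27961 - 120390*I*√30/27961 ≈ 4.4492 - 23.583*I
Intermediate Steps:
X = 0
h(E) = -1 + E + E^(3/2) (h(E) = -1 + (√(0 + E)*E + E) = -1 + (√E*E + E) = -1 + (E^(3/2) + E) = -1 + (E + E^(3/2)) = -1 + E + E^(3/2))
-4013/h(-30) = -4013/(-1 - 30 + (-30)^(3/2)) = -4013/(-1 - 30 - 30*I*√30) = -4013/(-31 - 30*I*√30)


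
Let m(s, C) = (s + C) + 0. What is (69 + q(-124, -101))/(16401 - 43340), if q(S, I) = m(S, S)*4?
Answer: 923/26939 ≈ 0.034263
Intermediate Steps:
m(s, C) = C + s (m(s, C) = (C + s) + 0 = C + s)
q(S, I) = 8*S (q(S, I) = (S + S)*4 = (2*S)*4 = 8*S)
(69 + q(-124, -101))/(16401 - 43340) = (69 + 8*(-124))/(16401 - 43340) = (69 - 992)/(-26939) = -923*(-1/26939) = 923/26939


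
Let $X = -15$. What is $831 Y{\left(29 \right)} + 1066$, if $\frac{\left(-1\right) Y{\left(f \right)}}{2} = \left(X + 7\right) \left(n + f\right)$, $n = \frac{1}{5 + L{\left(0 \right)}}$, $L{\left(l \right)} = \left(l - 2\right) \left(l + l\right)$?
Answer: $\frac{1946546}{5} \approx 3.8931 \cdot 10^{5}$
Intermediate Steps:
$L{\left(l \right)} = 2 l \left(-2 + l\right)$ ($L{\left(l \right)} = \left(-2 + l\right) 2 l = 2 l \left(-2 + l\right)$)
$n = \frac{1}{5}$ ($n = \frac{1}{5 + 2 \cdot 0 \left(-2 + 0\right)} = \frac{1}{5 + 2 \cdot 0 \left(-2\right)} = \frac{1}{5 + 0} = \frac{1}{5} \approx 0.2$)
$Y{\left(f \right)} = \frac{16}{5} + 16 f$ ($Y{\left(f \right)} = - 2 \left(-15 + 7\right) \left(\frac{1}{5} + f\right) = - 2 \left(- 8 \left(\frac{1}{5} + f\right)\right) = - 2 \left(- \frac{8}{5} - 8 f\right) = \frac{16}{5} + 16 f$)
$831 Y{\left(29 \right)} + 1066 = 831 \left(\frac{16}{5} + 16 \cdot 29\right) + 1066 = 831 \left(\frac{16}{5} + 464\right) + 1066 = 831 \cdot \frac{2336}{5} + 1066 = \frac{1941216}{5} + 1066 = \frac{1946546}{5}$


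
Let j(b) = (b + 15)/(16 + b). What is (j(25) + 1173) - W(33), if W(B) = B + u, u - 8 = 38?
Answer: 44894/41 ≈ 1095.0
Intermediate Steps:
u = 46 (u = 8 + 38 = 46)
j(b) = (15 + b)/(16 + b)
W(B) = 46 + B (W(B) = B + 46 = 46 + B)
(j(25) + 1173) - W(33) = ((15 + 25)/(16 + 25) + 1173) - (46 + 33) = (40/41 + 1173) - 1*79 = ((1/41)*40 + 1173) - 79 = (40/41 + 1173) - 79 = 48133/41 - 79 = 44894/41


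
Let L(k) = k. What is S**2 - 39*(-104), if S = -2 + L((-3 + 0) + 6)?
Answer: 4057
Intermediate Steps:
S = 1 (S = -2 + ((-3 + 0) + 6) = -2 + (-3 + 6) = -2 + 3 = 1)
S**2 - 39*(-104) = 1**2 - 39*(-104) = 1 + 4056 = 4057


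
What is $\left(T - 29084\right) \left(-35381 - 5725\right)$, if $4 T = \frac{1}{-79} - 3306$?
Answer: $\frac{194261180607}{158} \approx 1.2295 \cdot 10^{9}$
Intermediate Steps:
$T = - \frac{261175}{316}$ ($T = \frac{\frac{1}{-79} - 3306}{4} = \frac{- \frac{1}{79} - 3306}{4} = \frac{1}{4} \left(- \frac{261175}{79}\right) = - \frac{261175}{316} \approx -826.5$)
$\left(T - 29084\right) \left(-35381 - 5725\right) = \left(- \frac{261175}{316} - 29084\right) \left(-35381 - 5725\right) = \left(- \frac{9451719}{316}\right) \left(-41106\right) = \frac{194261180607}{158}$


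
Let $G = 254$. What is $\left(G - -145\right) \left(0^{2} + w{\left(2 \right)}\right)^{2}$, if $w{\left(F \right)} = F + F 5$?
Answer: $57456$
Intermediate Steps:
$w{\left(F \right)} = 6 F$ ($w{\left(F \right)} = F + 5 F = 6 F$)
$\left(G - -145\right) \left(0^{2} + w{\left(2 \right)}\right)^{2} = \left(254 - -145\right) \left(0^{2} + 6 \cdot 2\right)^{2} = \left(254 + 145\right) \left(0 + 12\right)^{2} = 399 \cdot 12^{2} = 399 \cdot 144 = 57456$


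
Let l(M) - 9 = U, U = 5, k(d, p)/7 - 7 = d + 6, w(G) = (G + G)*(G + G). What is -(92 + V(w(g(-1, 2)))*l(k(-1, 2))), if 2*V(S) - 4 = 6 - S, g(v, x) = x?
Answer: -50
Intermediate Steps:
w(G) = 4*G² (w(G) = (2*G)*(2*G) = 4*G²)
k(d, p) = 91 + 7*d (k(d, p) = 49 + 7*(d + 6) = 49 + 7*(6 + d) = 49 + (42 + 7*d) = 91 + 7*d)
V(S) = 5 - S/2 (V(S) = 2 + (6 - S)/2 = 2 + (3 - S/2) = 5 - S/2)
l(M) = 14 (l(M) = 9 + 5 = 14)
-(92 + V(w(g(-1, 2)))*l(k(-1, 2))) = -(92 + (5 - 2*2²)*14) = -(92 + (5 - 2*4)*14) = -(92 + (5 - ½*16)*14) = -(92 + (5 - 8)*14) = -(92 - 3*14) = -(92 - 42) = -1*50 = -50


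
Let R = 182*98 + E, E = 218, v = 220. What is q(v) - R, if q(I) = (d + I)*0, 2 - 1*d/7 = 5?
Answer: -18054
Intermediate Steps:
d = -21 (d = 14 - 7*5 = 14 - 35 = -21)
q(I) = 0 (q(I) = (-21 + I)*0 = 0)
R = 18054 (R = 182*98 + 218 = 17836 + 218 = 18054)
q(v) - R = 0 - 1*18054 = 0 - 18054 = -18054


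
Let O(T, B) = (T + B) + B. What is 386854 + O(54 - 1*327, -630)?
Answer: 385321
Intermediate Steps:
O(T, B) = T + 2*B (O(T, B) = (B + T) + B = T + 2*B)
386854 + O(54 - 1*327, -630) = 386854 + ((54 - 1*327) + 2*(-630)) = 386854 + ((54 - 327) - 1260) = 386854 + (-273 - 1260) = 386854 - 1533 = 385321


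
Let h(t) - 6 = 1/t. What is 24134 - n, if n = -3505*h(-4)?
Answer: 177151/4 ≈ 44288.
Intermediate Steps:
h(t) = 6 + 1/t
n = -80615/4 (n = -3505*(6 + 1/(-4)) = -3505*(6 - 1/4) = -3505*23/4 = -80615/4 ≈ -20154.)
24134 - n = 24134 - 1*(-80615/4) = 24134 + 80615/4 = 177151/4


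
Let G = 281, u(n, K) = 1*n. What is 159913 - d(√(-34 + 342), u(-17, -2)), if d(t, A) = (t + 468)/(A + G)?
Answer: 3518047/22 - √77/132 ≈ 1.5991e+5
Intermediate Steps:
u(n, K) = n
d(t, A) = (468 + t)/(281 + A) (d(t, A) = (t + 468)/(A + 281) = (468 + t)/(281 + A))
159913 - d(√(-34 + 342), u(-17, -2)) = 159913 - (468 + √(-34 + 342))/(281 - 17) = 159913 - (468 + √308)/264 = 159913 - (468 + 2*√77)/264 = 159913 - (39/22 + √77/132) = 159913 + (-39/22 - √77/132) = 3518047/22 - √77/132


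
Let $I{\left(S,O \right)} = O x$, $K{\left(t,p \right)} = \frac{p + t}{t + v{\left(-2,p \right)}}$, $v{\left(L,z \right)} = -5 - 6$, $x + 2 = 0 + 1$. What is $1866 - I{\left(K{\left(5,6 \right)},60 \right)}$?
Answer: $1926$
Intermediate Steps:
$x = -1$ ($x = -2 + \left(0 + 1\right) = -2 + 1 = -1$)
$v{\left(L,z \right)} = -11$ ($v{\left(L,z \right)} = -5 - 6 = -11$)
$K{\left(t,p \right)} = \frac{p + t}{-11 + t}$ ($K{\left(t,p \right)} = \frac{p + t}{t - 11} = \frac{p + t}{-11 + t}$)
$I{\left(S,O \right)} = - O$ ($I{\left(S,O \right)} = O \left(-1\right) = - O$)
$1866 - I{\left(K{\left(5,6 \right)},60 \right)} = 1866 - \left(-1\right) 60 = 1866 - -60 = 1866 + 60 = 1926$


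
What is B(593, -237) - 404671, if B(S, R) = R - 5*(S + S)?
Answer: -410838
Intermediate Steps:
B(S, R) = R - 10*S
B(593, -237) - 404671 = (-237 - 10*593) - 404671 = (-237 - 5930) - 404671 = -6167 - 404671 = -410838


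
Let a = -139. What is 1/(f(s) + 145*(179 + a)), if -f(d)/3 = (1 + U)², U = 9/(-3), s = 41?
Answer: 1/5788 ≈ 0.00017277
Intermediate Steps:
U = -3 (U = 9*(-⅓) = -3)
f(d) = -12 (f(d) = -3*(1 - 3)² = -3*(-2)² = -3*4 = -12)
1/(f(s) + 145*(179 + a)) = 1/(-12 + 145*(179 - 139)) = 1/(-12 + 145*40) = 1/(-12 + 5800) = 1/5788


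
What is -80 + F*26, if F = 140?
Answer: 3560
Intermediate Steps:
-80 + F*26 = -80 + 140*26 = -80 + 3640 = 3560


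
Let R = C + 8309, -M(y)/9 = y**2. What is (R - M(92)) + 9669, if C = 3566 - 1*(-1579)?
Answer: 99299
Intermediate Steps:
M(y) = -9*y**2
C = 5145 (C = 3566 + 1579 = 5145)
R = 13454 (R = 5145 + 8309 = 13454)
(R - M(92)) + 9669 = (13454 - (-9)*92**2) + 9669 = (13454 - (-9)*8464) + 9669 = (13454 - 1*(-76176)) + 9669 = (13454 + 76176) + 9669 = 89630 + 9669 = 99299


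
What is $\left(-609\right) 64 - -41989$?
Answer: $3013$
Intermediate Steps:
$\left(-609\right) 64 - -41989 = -38976 + 41989 = 3013$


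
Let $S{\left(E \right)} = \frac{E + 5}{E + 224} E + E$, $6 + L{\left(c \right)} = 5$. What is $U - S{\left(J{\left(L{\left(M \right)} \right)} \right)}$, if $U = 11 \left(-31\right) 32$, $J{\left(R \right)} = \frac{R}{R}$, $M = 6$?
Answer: $- \frac{818477}{75} \approx -10913.0$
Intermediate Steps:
$L{\left(c \right)} = -1$ ($L{\left(c \right)} = -6 + 5 = -1$)
$J{\left(R \right)} = 1$
$U = -10912$ ($U = \left(-341\right) 32 = -10912$)
$S{\left(E \right)} = E + \frac{E \left(5 + E\right)}{224 + E}$ ($S{\left(E \right)} = \frac{5 + E}{224 + E} E + E = \frac{E \left(5 + E\right)}{224 + E} + E = E + \frac{E \left(5 + E\right)}{224 + E}$)
$U - S{\left(J{\left(L{\left(M \right)} \right)} \right)} = -10912 - 1 \frac{1}{224 + 1} \left(229 + 2 \cdot 1\right) = -10912 - 1 \cdot \frac{1}{225} \left(229 + 2\right) = -10912 - 1 \cdot \frac{1}{225} \cdot 231 = -10912 - \frac{77}{75} = - \frac{818477}{75}$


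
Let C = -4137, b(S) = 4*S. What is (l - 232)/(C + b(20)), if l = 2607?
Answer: -2375/4057 ≈ -0.58541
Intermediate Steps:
(l - 232)/(C + b(20)) = (2607 - 232)/(-4137 + 4*20) = 2375/(-4137 + 80) = 2375/(-4057) = 2375*(-1/4057) = -2375/4057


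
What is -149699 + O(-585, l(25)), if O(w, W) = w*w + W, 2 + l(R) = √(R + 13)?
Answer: 192524 + √38 ≈ 1.9253e+5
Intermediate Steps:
l(R) = -2 + √(13 + R) (l(R) = -2 + √(R + 13) = -2 + √(13 + R))
O(w, W) = W + w² (O(w, W) = w² + W = W + w²)
-149699 + O(-585, l(25)) = -149699 + ((-2 + √(13 + 25)) + (-585)²) = -149699 + ((-2 + √38) + 342225) = -149699 + (342223 + √38) = 192524 + √38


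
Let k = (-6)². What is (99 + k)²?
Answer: 18225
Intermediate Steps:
k = 36
(99 + k)² = (99 + 36)² = 135² = 18225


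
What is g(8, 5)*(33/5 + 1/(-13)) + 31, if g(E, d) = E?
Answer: 5407/65 ≈ 83.185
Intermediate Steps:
g(8, 5)*(33/5 + 1/(-13)) + 31 = 8*(33/5 + 1/(-13)) + 31 = 8*(33*(⅕) + 1*(-1/13)) + 31 = 8*(33/5 - 1/13) + 31 = 8*(424/65) + 31 = 3392/65 + 31 = 5407/65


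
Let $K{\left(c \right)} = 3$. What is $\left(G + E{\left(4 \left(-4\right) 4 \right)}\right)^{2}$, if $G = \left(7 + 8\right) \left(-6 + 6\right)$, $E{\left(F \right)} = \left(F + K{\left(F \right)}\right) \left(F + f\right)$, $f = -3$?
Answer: $16703569$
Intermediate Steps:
$E{\left(F \right)} = \left(-3 + F\right) \left(3 + F\right)$ ($E{\left(F \right)} = \left(F + 3\right) \left(F - 3\right) = \left(3 + F\right) \left(-3 + F\right) = \left(-3 + F\right) \left(3 + F\right)$)
$G = 0$ ($G = 15 \cdot 0 = 0$)
$\left(G + E{\left(4 \left(-4\right) 4 \right)}\right)^{2} = \left(0 - \left(9 - \left(4 \left(-4\right) 4\right)^{2}\right)\right)^{2} = \left(0 - \left(9 - \left(\left(-16\right) 4\right)^{2}\right)\right)^{2} = \left(0 - \left(9 - \left(-64\right)^{2}\right)\right)^{2} = \left(0 + \left(-9 + 4096\right)\right)^{2} = \left(0 + 4087\right)^{2} = 4087^{2} = 16703569$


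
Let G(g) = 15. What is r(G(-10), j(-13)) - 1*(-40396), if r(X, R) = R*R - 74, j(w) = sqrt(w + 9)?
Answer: 40318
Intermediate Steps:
j(w) = sqrt(9 + w)
r(X, R) = -74 + R**2 (r(X, R) = R**2 - 74 = -74 + R**2)
r(G(-10), j(-13)) - 1*(-40396) = (-74 + (sqrt(9 - 13))**2) - 1*(-40396) = (-74 + (sqrt(-4))**2) + 40396 = (-74 + (2*I)**2) + 40396 = (-74 - 4) + 40396 = -78 + 40396 = 40318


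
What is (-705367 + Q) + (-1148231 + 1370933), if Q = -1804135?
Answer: -2286800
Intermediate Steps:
(-705367 + Q) + (-1148231 + 1370933) = (-705367 - 1804135) + (-1148231 + 1370933) = -2509502 + 222702 = -2286800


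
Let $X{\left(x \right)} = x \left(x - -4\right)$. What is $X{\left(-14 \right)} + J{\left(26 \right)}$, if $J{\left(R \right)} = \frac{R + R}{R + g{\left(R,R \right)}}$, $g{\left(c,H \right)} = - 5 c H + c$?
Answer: $\frac{8959}{64} \approx 139.98$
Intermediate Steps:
$g{\left(c,H \right)} = c - 5 H c$ ($g{\left(c,H \right)} = - 5 H c + c = c - 5 H c$)
$X{\left(x \right)} = x \left(4 + x\right)$ ($X{\left(x \right)} = x \left(x + 4\right) = x \left(4 + x\right)$)
$J{\left(R \right)} = \frac{2 R}{R + R \left(1 - 5 R\right)}$ ($J{\left(R \right)} = \frac{R + R}{R + R \left(1 - 5 R\right)} = \frac{2 R}{R + R \left(1 - 5 R\right)}$)
$X{\left(-14 \right)} + J{\left(26 \right)} = - 14 \left(4 - 14\right) - \frac{2}{-2 + 5 \cdot 26} = \left(-14\right) \left(-10\right) - \frac{2}{-2 + 130} = 140 - \frac{2}{128} = 140 - \frac{1}{64} = \frac{8959}{64}$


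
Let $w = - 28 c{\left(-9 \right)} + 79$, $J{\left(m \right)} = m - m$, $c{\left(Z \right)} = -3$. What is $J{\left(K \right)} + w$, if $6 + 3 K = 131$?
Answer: $163$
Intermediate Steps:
$K = \frac{125}{3}$ ($K = -2 + \frac{1}{3} \cdot 131 = -2 + \frac{131}{3} = \frac{125}{3} \approx 41.667$)
$J{\left(m \right)} = 0$
$w = 163$ ($w = \left(-28\right) \left(-3\right) + 79 = 84 + 79 = 163$)
$J{\left(K \right)} + w = 0 + 163 = 163$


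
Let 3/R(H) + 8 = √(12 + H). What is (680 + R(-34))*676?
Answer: 19758128/43 - 1014*I*√22/43 ≈ 4.5949e+5 - 110.61*I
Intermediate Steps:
R(H) = 3/(-8 + √(12 + H))
(680 + R(-34))*676 = (680 + 3/(-8 + √(12 - 34)))*676 = (680 + 3/(-8 + √(-22)))*676 = (680 + 3/(-8 + I*√22))*676 = 459680 + 2028/(-8 + I*√22)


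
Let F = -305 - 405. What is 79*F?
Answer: -56090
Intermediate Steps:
F = -710
79*F = 79*(-710) = -56090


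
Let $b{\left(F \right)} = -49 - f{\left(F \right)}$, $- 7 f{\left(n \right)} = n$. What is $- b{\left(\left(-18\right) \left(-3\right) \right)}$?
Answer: $\frac{289}{7} \approx 41.286$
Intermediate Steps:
$f{\left(n \right)} = - \frac{n}{7}$
$b{\left(F \right)} = -49 + \frac{F}{7}$ ($b{\left(F \right)} = -49 - - \frac{F}{7} = -49 + \frac{F}{7}$)
$- b{\left(\left(-18\right) \left(-3\right) \right)} = - (-49 + \frac{\left(-18\right) \left(-3\right)}{7}) = - (-49 + \frac{1}{7} \cdot 54) = - (-49 + \frac{54}{7}) = \left(-1\right) \left(- \frac{289}{7}\right) = \frac{289}{7}$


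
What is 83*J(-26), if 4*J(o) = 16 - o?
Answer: 1743/2 ≈ 871.50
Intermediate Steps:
J(o) = 4 - o/4 (J(o) = (16 - o)/4 = 4 - o/4)
83*J(-26) = 83*(4 - ¼*(-26)) = 83*(4 + 13/2) = 83*(21/2) = 1743/2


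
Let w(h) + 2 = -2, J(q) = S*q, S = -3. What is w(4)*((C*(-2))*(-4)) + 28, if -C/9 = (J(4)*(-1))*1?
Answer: 3484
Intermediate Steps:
J(q) = -3*q
w(h) = -4 (w(h) = -2 - 2 = -4)
C = -108 (C = -9*-3*4*(-1) = -9*(-12*(-1)) = -108 ≈ -108.00)
w(4)*((C*(-2))*(-4)) + 28 = -4*(-108*(-2))*(-4) + 28 = -864*(-4) + 28 = -4*(-864) + 28 = 3456 + 28 = 3484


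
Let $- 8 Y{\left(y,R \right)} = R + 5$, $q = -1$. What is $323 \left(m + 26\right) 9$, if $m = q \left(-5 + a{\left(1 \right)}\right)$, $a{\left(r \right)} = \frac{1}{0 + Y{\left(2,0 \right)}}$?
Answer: $\frac{473841}{5} \approx 94768.0$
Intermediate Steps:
$Y{\left(y,R \right)} = - \frac{5}{8} - \frac{R}{8}$ ($Y{\left(y,R \right)} = - \frac{R + 5}{8} = - \frac{5 + R}{8} = - \frac{5}{8} - \frac{R}{8}$)
$a{\left(r \right)} = - \frac{8}{5}$ ($a{\left(r \right)} = \frac{1}{0 - \frac{5}{8}} = \frac{1}{- \frac{5}{8}} = - \frac{8}{5}$)
$m = \frac{33}{5}$ ($m = - (-5 - \frac{8}{5}) = \left(-1\right) \left(- \frac{33}{5}\right) = \frac{33}{5} \approx 6.6$)
$323 \left(m + 26\right) 9 = 323 \left(\frac{33}{5} + 26\right) 9 = 323 \cdot \frac{163}{5} \cdot 9 = 323 \cdot \frac{1467}{5} = \frac{473841}{5}$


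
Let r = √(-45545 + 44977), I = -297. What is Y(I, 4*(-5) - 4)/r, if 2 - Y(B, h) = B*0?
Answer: -I*√142/142 ≈ -0.083918*I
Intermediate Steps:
Y(B, h) = 2 (Y(B, h) = 2 - B*0 = 2 - 1*0 = 2 + 0 = 2)
r = 2*I*√142 (r = √(-568) = 2*I*√142 ≈ 23.833*I)
Y(I, 4*(-5) - 4)/r = 2/((2*I*√142)) = 2*(-I*√142/284) = -I*√142/142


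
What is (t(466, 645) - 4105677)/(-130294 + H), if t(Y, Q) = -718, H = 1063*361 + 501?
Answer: -821279/50790 ≈ -16.170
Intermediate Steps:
H = 384244 (H = 383743 + 501 = 384244)
(t(466, 645) - 4105677)/(-130294 + H) = (-718 - 4105677)/(-130294 + 384244) = -4106395/253950 = -4106395*1/253950 = -821279/50790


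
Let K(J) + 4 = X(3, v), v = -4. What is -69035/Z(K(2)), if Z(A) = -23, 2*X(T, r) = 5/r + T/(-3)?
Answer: 69035/23 ≈ 3001.5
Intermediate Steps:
X(T, r) = -T/6 + 5/(2*r) (X(T, r) = (5/r + T/(-3))/2 = (5/r + T*(-⅓))/2 = (5/r - T/3)/2 = -T/6 + 5/(2*r))
K(J) = -41/8 (K(J) = -4 + (⅙)*(15 - 1*3*(-4))/(-4) = -4 + (⅙)*(-¼)*(15 + 12) = -4 + (⅙)*(-¼)*27 = -4 - 9/8 = -41/8)
-69035/Z(K(2)) = -69035/(-23) = -69035*(-1/23) = 69035/23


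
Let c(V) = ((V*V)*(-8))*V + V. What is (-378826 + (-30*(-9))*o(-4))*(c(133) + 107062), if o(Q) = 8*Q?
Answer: 7251000364866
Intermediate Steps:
c(V) = V - 8*V³ (c(V) = (V²*(-8))*V + V = (-8*V²)*V + V = -8*V³ + V = V - 8*V³)
(-378826 + (-30*(-9))*o(-4))*(c(133) + 107062) = (-378826 + (-30*(-9))*(8*(-4)))*((133 - 8*133³) + 107062) = (-378826 + 270*(-32))*((133 - 8*2352637) + 107062) = (-378826 - 8640)*((133 - 18821096) + 107062) = -387466*(-18820963 + 107062) = -387466*(-18713901) = 7251000364866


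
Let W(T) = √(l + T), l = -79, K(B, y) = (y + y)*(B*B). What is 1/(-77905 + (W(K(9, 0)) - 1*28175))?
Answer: -106080/11252966479 - I*√79/11252966479 ≈ -9.4268e-6 - 7.8985e-10*I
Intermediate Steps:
K(B, y) = 2*y*B² (K(B, y) = (2*y)*B² = 2*y*B²)
W(T) = √(-79 + T)
1/(-77905 + (W(K(9, 0)) - 1*28175)) = 1/(-77905 + (√(-79 + 2*0*9²) - 1*28175)) = 1/(-77905 + (√(-79 + 2*0*81) - 28175)) = 1/(-77905 + (√(-79 + 0) - 28175)) = 1/(-77905 + (√(-79) - 28175)) = 1/(-77905 + (I*√79 - 28175)) = 1/(-77905 + (-28175 + I*√79)) = 1/(-106080 + I*√79)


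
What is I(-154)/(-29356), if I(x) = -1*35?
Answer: 35/29356 ≈ 0.0011923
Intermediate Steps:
I(x) = -35
I(-154)/(-29356) = -35/(-29356) = -35*(-1/29356) = 35/29356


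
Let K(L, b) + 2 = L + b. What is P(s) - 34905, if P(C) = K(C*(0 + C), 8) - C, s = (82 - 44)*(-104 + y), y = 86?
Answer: 433641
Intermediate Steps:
K(L, b) = -2 + L + b (K(L, b) = -2 + (L + b) = -2 + L + b)
s = -684 (s = (82 - 44)*(-104 + 86) = 38*(-18) = -684)
P(C) = 6 + C² - C (P(C) = (-2 + C*(0 + C) + 8) - C = (-2 + C*C + 8) - C = (-2 + C² + 8) - C = (6 + C²) - C = 6 + C² - C)
P(s) - 34905 = (6 + (-684)² - 1*(-684)) - 34905 = (6 + 467856 + 684) - 34905 = 468546 - 34905 = 433641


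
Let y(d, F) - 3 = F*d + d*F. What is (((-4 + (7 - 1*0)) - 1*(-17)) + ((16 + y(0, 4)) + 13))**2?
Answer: 2704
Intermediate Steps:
y(d, F) = 3 + 2*F*d (y(d, F) = 3 + (F*d + d*F) = 3 + (F*d + F*d) = 3 + 2*F*d)
(((-4 + (7 - 1*0)) - 1*(-17)) + ((16 + y(0, 4)) + 13))**2 = (((-4 + (7 - 1*0)) - 1*(-17)) + ((16 + (3 + 2*4*0)) + 13))**2 = (((-4 + (7 + 0)) + 17) + ((16 + (3 + 0)) + 13))**2 = (((-4 + 7) + 17) + ((16 + 3) + 13))**2 = ((3 + 17) + (19 + 13))**2 = (20 + 32)**2 = 52**2 = 2704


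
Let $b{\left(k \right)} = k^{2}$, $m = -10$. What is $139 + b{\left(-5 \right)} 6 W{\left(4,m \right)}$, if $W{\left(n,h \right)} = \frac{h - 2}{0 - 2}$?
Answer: $1039$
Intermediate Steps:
$W{\left(n,h \right)} = 1 - \frac{h}{2}$ ($W{\left(n,h \right)} = \frac{-2 + h}{-2} = \left(-2 + h\right) \left(- \frac{1}{2}\right) = 1 - \frac{h}{2}$)
$139 + b{\left(-5 \right)} 6 W{\left(4,m \right)} = 139 + \left(-5\right)^{2} \cdot 6 \left(1 - -5\right) = 139 + 25 \cdot 6 \left(1 + 5\right) = 139 + 150 \cdot 6 = 139 + 900 = 1039$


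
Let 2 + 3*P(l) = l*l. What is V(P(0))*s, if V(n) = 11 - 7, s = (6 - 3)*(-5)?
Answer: -60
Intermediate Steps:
P(l) = -2/3 + l**2/3 (P(l) = -2/3 + (l*l)/3 = -2/3 + l**2/3)
s = -15 (s = 3*(-5) = -15)
V(n) = 4
V(P(0))*s = 4*(-15) = -60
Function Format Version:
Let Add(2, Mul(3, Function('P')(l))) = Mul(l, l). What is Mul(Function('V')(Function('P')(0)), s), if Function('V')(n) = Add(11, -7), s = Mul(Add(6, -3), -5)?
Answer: -60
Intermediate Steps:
Function('P')(l) = Add(Rational(-2, 3), Mul(Rational(1, 3), Pow(l, 2))) (Function('P')(l) = Add(Rational(-2, 3), Mul(Rational(1, 3), Mul(l, l))) = Add(Rational(-2, 3), Mul(Rational(1, 3), Pow(l, 2))))
s = -15 (s = Mul(3, -5) = -15)
Function('V')(n) = 4
Mul(Function('V')(Function('P')(0)), s) = Mul(4, -15) = -60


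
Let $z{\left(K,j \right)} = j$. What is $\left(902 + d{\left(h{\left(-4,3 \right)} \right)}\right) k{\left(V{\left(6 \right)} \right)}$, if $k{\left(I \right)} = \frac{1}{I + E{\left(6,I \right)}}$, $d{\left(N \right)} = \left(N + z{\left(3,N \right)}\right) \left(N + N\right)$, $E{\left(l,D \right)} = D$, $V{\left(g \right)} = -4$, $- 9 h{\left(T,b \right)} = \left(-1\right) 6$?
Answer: $- \frac{4067}{36} \approx -112.97$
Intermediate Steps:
$h{\left(T,b \right)} = \frac{2}{3}$ ($h{\left(T,b \right)} = - \frac{\left(-1\right) 6}{9} = \left(- \frac{1}{9}\right) \left(-6\right) = \frac{2}{3}$)
$d{\left(N \right)} = 4 N^{2}$ ($d{\left(N \right)} = \left(N + N\right) \left(N + N\right) = 2 N 2 N = 4 N^{2}$)
$k{\left(I \right)} = \frac{1}{2 I}$ ($k{\left(I \right)} = \frac{1}{I + I} = \frac{1}{2 I}$)
$\left(902 + d{\left(h{\left(-4,3 \right)} \right)}\right) k{\left(V{\left(6 \right)} \right)} = \left(902 + 4 \left(\frac{2}{3}\right)^{2}\right) \frac{1}{2 \left(-4\right)} = \left(902 + 4 \cdot \frac{4}{9}\right) \frac{1}{2} \left(- \frac{1}{4}\right) = \left(902 + \frac{16}{9}\right) \left(- \frac{1}{8}\right) = \frac{8134}{9} \left(- \frac{1}{8}\right) = - \frac{4067}{36}$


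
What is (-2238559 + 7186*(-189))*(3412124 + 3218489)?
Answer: -23848411975069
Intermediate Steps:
(-2238559 + 7186*(-189))*(3412124 + 3218489) = (-2238559 - 1358154)*6630613 = -3596713*6630613 = -23848411975069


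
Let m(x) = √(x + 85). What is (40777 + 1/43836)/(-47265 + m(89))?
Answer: -28162071527615/32642916505212 - 1787500573*√174/97928749515636 ≈ -0.86297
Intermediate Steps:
m(x) = √(85 + x)
(40777 + 1/43836)/(-47265 + m(89)) = (40777 + 1/43836)/(-47265 + √(85 + 89)) = (40777 + 1/43836)/(-47265 + √174) = 1787500573/(43836*(-47265 + √174))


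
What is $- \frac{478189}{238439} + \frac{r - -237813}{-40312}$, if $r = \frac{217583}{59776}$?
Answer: $- \frac{4541871147424937}{574564100615168} \approx -7.9049$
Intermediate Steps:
$r = \frac{217583}{59776}$ ($r = 217583 \cdot \frac{1}{59776} = \frac{217583}{59776} \approx 3.64$)
$- \frac{478189}{238439} + \frac{r - -237813}{-40312} = - \frac{478189}{238439} + \frac{\frac{217583}{59776} - -237813}{-40312} = \left(-478189\right) \frac{1}{238439} + \left(\frac{217583}{59776} + 237813\right) \left(- \frac{1}{40312}\right) = - \frac{478189}{238439} + \frac{14215727471}{59776} \left(- \frac{1}{40312}\right) = - \frac{478189}{238439} - \frac{14215727471}{2409690112} = - \frac{4541871147424937}{574564100615168}$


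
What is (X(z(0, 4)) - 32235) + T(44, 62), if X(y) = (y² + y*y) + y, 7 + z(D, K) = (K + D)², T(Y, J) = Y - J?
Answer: -32082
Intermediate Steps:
z(D, K) = -7 + (D + K)² (z(D, K) = -7 + (K + D)² = -7 + (D + K)²)
X(y) = y + 2*y² (X(y) = (y² + y²) + y = 2*y² + y = y + 2*y²)
(X(z(0, 4)) - 32235) + T(44, 62) = ((-7 + (0 + 4)²)*(1 + 2*(-7 + (0 + 4)²)) - 32235) + (44 - 1*62) = ((-7 + 4²)*(1 + 2*(-7 + 4²)) - 32235) + (44 - 62) = ((-7 + 16)*(1 + 2*(-7 + 16)) - 32235) - 18 = (9*(1 + 2*9) - 32235) - 18 = (9*(1 + 18) - 32235) - 18 = (9*19 - 32235) - 18 = (171 - 32235) - 18 = -32064 - 18 = -32082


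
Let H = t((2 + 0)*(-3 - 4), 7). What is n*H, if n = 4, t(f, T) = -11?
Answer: -44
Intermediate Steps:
H = -11
n*H = 4*(-11) = -44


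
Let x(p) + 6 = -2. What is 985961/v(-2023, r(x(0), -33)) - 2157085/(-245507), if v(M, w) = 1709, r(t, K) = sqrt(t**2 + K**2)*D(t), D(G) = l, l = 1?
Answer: 245746785492/419571463 ≈ 585.71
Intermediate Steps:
x(p) = -8 (x(p) = -6 - 2 = -8)
D(G) = 1
r(t, K) = sqrt(K**2 + t**2) (r(t, K) = sqrt(t**2 + K**2)*1 = sqrt(K**2 + t**2)*1 = sqrt(K**2 + t**2))
985961/v(-2023, r(x(0), -33)) - 2157085/(-245507) = 985961/1709 - 2157085/(-245507) = 985961*(1/1709) - 2157085*(-1/245507) = 985961/1709 + 2157085/245507 = 245746785492/419571463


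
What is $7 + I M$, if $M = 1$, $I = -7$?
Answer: $0$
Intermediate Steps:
$7 + I M = 7 - 7 = 0$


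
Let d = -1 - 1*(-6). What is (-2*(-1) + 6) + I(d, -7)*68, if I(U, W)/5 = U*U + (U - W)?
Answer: 12588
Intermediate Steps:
d = 5 (d = -1 + 6 = 5)
I(U, W) = -5*W + 5*U + 5*U**2 (I(U, W) = 5*(U*U + (U - W)) = 5*(U**2 + (U - W)) = 5*(U + U**2 - W) = -5*W + 5*U + 5*U**2)
(-2*(-1) + 6) + I(d, -7)*68 = (-2*(-1) + 6) + (-5*(-7) + 5*5 + 5*5**2)*68 = (2 + 6) + (35 + 25 + 5*25)*68 = 8 + (35 + 25 + 125)*68 = 8 + 185*68 = 8 + 12580 = 12588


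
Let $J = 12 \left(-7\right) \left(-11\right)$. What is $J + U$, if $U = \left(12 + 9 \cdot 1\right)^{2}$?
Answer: $1365$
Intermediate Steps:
$J = 924$ ($J = \left(-84\right) \left(-11\right) = 924$)
$U = 441$ ($U = \left(12 + 9\right)^{2} = 21^{2} = 441$)
$J + U = 924 + 441 = 1365$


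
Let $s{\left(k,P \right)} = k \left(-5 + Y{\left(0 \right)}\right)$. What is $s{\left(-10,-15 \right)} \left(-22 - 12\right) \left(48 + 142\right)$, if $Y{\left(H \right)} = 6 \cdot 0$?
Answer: $-323000$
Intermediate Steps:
$Y{\left(H \right)} = 0$
$s{\left(k,P \right)} = - 5 k$ ($s{\left(k,P \right)} = k \left(-5 + 0\right) = k \left(-5\right) = - 5 k$)
$s{\left(-10,-15 \right)} \left(-22 - 12\right) \left(48 + 142\right) = \left(-5\right) \left(-10\right) \left(-22 - 12\right) \left(48 + 142\right) = 50 \left(\left(-34\right) 190\right) = 50 \left(-6460\right) = -323000$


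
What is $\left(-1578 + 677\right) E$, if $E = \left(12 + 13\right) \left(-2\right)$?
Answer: $45050$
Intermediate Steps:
$E = -50$ ($E = 25 \left(-2\right) = -50$)
$\left(-1578 + 677\right) E = \left(-1578 + 677\right) \left(-50\right) = \left(-901\right) \left(-50\right) = 45050$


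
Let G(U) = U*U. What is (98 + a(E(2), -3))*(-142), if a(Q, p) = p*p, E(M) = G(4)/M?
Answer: -15194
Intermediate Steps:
G(U) = U**2
E(M) = 16/M (E(M) = 4**2/M = 16/M)
a(Q, p) = p**2
(98 + a(E(2), -3))*(-142) = (98 + (-3)**2)*(-142) = (98 + 9)*(-142) = 107*(-142) = -15194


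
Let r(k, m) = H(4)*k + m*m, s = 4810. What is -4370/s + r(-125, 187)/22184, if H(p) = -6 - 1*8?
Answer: 7967431/10670504 ≈ 0.74668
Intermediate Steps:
H(p) = -14 (H(p) = -6 - 8 = -14)
r(k, m) = m**2 - 14*k (r(k, m) = -14*k + m*m = -14*k + m**2 = m**2 - 14*k)
-4370/s + r(-125, 187)/22184 = -4370/4810 + (187**2 - 14*(-125))/22184 = -4370*1/4810 + (34969 + 1750)*(1/22184) = -437/481 + 36719*(1/22184) = -437/481 + 36719/22184 = 7967431/10670504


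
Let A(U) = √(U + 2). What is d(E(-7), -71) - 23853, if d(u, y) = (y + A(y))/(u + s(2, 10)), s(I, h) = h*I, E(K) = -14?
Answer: -143189/6 + I*√69/6 ≈ -23865.0 + 1.3844*I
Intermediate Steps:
s(I, h) = I*h
A(U) = √(2 + U)
d(u, y) = (y + √(2 + y))/(20 + u) (d(u, y) = (y + √(2 + y))/(u + 2*10) = (y + √(2 + y))/(u + 20) = (y + √(2 + y))/(20 + u))
d(E(-7), -71) - 23853 = (-71 + √(2 - 71))/(20 - 14) - 23853 = (-71 + √(-69))/6 - 23853 = (-71 + I*√69)/6 - 23853 = (-71/6 + I*√69/6) - 23853 = -143189/6 + I*√69/6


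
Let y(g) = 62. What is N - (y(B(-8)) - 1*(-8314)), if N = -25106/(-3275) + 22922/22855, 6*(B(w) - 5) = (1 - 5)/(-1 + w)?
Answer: -125259155964/14970025 ≈ -8367.3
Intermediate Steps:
B(w) = 5 - 2/(3*(-1 + w)) (B(w) = 5 + ((1 - 5)/(-1 + w))/6 = 5 + (-4/(-1 + w))/6 = 5 - 2/(3*(-1 + w)))
N = 129773436/14970025 (N = -25106*(-1/3275) + 22922*(1/22855) = 25106/3275 + 22922/22855 = 129773436/14970025 ≈ 8.6689)
N - (y(B(-8)) - 1*(-8314)) = 129773436/14970025 - (62 - 1*(-8314)) = 129773436/14970025 - (62 + 8314) = 129773436/14970025 - 1*8376 = 129773436/14970025 - 8376 = -125259155964/14970025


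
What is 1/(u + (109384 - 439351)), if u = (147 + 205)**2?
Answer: -1/206063 ≈ -4.8529e-6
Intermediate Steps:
u = 123904 (u = 352**2 = 123904)
1/(u + (109384 - 439351)) = 1/(123904 + (109384 - 439351)) = 1/(123904 - 329967) = 1/(-206063) = -1/206063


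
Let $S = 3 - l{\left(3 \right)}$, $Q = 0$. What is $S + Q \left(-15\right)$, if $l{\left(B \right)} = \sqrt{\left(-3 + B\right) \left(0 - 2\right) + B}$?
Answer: $3 - \sqrt{3} \approx 1.268$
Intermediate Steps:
$l{\left(B \right)} = \sqrt{6 - B}$ ($l{\left(B \right)} = \sqrt{\left(-3 + B\right) \left(-2\right) + B} = \sqrt{\left(6 - 2 B\right) + B} = \sqrt{6 - B}$)
$S = 3 - \sqrt{3}$ ($S = 3 - \sqrt{6 - 3} = 3 - \sqrt{3} \approx 1.268$)
$S + Q \left(-15\right) = \left(3 - \sqrt{3}\right) + 0 \left(-15\right) = \left(3 - \sqrt{3}\right) + 0 = 3 - \sqrt{3}$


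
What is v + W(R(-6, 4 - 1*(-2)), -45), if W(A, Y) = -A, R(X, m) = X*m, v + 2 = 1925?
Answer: 1959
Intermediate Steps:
v = 1923 (v = -2 + 1925 = 1923)
v + W(R(-6, 4 - 1*(-2)), -45) = 1923 - (-6)*(4 - 1*(-2)) = 1923 - (-6)*(4 + 2) = 1923 - (-6)*6 = 1923 - 1*(-36) = 1923 + 36 = 1959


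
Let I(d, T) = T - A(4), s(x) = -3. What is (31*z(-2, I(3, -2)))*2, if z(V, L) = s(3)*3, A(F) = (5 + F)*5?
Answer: -558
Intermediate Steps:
A(F) = 25 + 5*F
I(d, T) = -45 + T (I(d, T) = T - (25 + 5*4) = T - (25 + 20) = T - 1*45 = T - 45 = -45 + T)
z(V, L) = -9 (z(V, L) = -3*3 = -9)
(31*z(-2, I(3, -2)))*2 = (31*(-9))*2 = -279*2 = -558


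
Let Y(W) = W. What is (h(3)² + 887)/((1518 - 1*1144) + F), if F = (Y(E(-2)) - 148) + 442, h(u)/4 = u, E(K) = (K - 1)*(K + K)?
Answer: 1031/680 ≈ 1.5162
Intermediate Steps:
E(K) = 2*K*(-1 + K) (E(K) = (-1 + K)*(2*K) = 2*K*(-1 + K))
h(u) = 4*u
F = 306 (F = (2*(-2)*(-1 - 2) - 148) + 442 = (2*(-2)*(-3) - 148) + 442 = (12 - 148) + 442 = -136 + 442 = 306)
(h(3)² + 887)/((1518 - 1*1144) + F) = ((4*3)² + 887)/((1518 - 1*1144) + 306) = (12² + 887)/((1518 - 1144) + 306) = (144 + 887)/(374 + 306) = 1031/680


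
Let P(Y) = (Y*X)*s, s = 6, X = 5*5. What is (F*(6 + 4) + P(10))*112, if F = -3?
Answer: 164640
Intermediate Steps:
X = 25
P(Y) = 150*Y (P(Y) = (Y*25)*6 = (25*Y)*6 = 150*Y)
(F*(6 + 4) + P(10))*112 = (-3*(6 + 4) + 150*10)*112 = (-3*10 + 1500)*112 = (-30 + 1500)*112 = 1470*112 = 164640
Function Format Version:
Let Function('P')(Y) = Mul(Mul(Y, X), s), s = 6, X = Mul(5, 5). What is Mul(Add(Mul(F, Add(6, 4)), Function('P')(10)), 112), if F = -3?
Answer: 164640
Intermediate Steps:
X = 25
Function('P')(Y) = Mul(150, Y) (Function('P')(Y) = Mul(Mul(Y, 25), 6) = Mul(Mul(25, Y), 6) = Mul(150, Y))
Mul(Add(Mul(F, Add(6, 4)), Function('P')(10)), 112) = Mul(Add(Mul(-3, Add(6, 4)), Mul(150, 10)), 112) = Mul(Add(Mul(-3, 10), 1500), 112) = Mul(Add(-30, 1500), 112) = Mul(1470, 112) = 164640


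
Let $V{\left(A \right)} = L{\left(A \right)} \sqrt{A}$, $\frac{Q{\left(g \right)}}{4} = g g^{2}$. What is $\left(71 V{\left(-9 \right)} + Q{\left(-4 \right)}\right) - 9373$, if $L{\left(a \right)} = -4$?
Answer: $-9629 - 852 i \approx -9629.0 - 852.0 i$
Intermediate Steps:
$Q{\left(g \right)} = 4 g^{3}$ ($Q{\left(g \right)} = 4 g g^{2} = 4 g^{3}$)
$V{\left(A \right)} = - 4 \sqrt{A}$
$\left(71 V{\left(-9 \right)} + Q{\left(-4 \right)}\right) - 9373 = \left(71 \left(- 4 \sqrt{-9}\right) + 4 \left(-4\right)^{3}\right) - 9373 = \left(71 \left(- 4 \cdot 3 i\right) + 4 \left(-64\right)\right) - 9373 = \left(71 \left(- 12 i\right) - 256\right) - 9373 = \left(- 852 i - 256\right) - 9373 = \left(-256 - 852 i\right) - 9373 = -9629 - 852 i$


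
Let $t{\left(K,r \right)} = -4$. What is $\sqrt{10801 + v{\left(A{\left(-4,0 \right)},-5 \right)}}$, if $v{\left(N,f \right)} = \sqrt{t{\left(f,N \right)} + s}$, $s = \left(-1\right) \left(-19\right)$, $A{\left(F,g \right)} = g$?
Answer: $\sqrt{10801 + \sqrt{15}} \approx 103.95$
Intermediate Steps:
$s = 19$
$v{\left(N,f \right)} = \sqrt{15}$ ($v{\left(N,f \right)} = \sqrt{-4 + 19} = \sqrt{15}$)
$\sqrt{10801 + v{\left(A{\left(-4,0 \right)},-5 \right)}} = \sqrt{10801 + \sqrt{15}}$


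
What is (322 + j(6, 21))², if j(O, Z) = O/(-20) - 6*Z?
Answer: 3829849/100 ≈ 38299.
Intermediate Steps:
j(O, Z) = -6*Z - O/20 (j(O, Z) = -O/20 - 6*Z = -6*Z - O/20)
(322 + j(6, 21))² = (322 + (-6*21 - 1/20*6))² = (322 + (-126 - 3/10))² = (322 - 1263/10)² = (1957/10)² = 3829849/100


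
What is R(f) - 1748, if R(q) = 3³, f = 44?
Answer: -1721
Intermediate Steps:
R(q) = 27
R(f) - 1748 = 27 - 1748 = -1721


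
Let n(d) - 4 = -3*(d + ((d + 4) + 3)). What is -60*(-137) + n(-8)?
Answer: 8251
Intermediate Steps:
n(d) = -17 - 6*d (n(d) = 4 - 3*(d + ((d + 4) + 3)) = 4 - 3*(d + ((4 + d) + 3)) = 4 - 3*(d + (7 + d)) = 4 - 3*(7 + 2*d) = 4 + (-21 - 6*d) = -17 - 6*d)
-60*(-137) + n(-8) = -60*(-137) + (-17 - 6*(-8)) = 8220 + (-17 + 48) = 8220 + 31 = 8251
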